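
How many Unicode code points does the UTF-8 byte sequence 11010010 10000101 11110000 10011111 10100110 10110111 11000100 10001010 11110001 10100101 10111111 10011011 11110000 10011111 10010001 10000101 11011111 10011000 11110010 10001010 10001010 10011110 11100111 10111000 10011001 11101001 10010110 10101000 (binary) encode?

9

Byte at offset 0: 0xD2 = 11010010 → 2-byte char (#1). Advance 2.
Byte at offset 2: 0xF0 = 11110000 → 4-byte char (#2). Advance 4.
Byte at offset 6: 0xC4 = 11000100 → 2-byte char (#3). Advance 2.
Byte at offset 8: 0xF1 = 11110001 → 4-byte char (#4). Advance 4.
Byte at offset 12: 0xF0 = 11110000 → 4-byte char (#5). Advance 4.
Byte at offset 16: 0xDF = 11011111 → 2-byte char (#6). Advance 2.
Byte at offset 18: 0xF2 = 11110010 → 4-byte char (#7). Advance 4.
Byte at offset 22: 0xE7 = 11100111 → 3-byte char (#8). Advance 3.
Byte at offset 25: 0xE9 = 11101001 → 3-byte char (#9). Advance 3.
Reached end at offset 28 after 9 code points.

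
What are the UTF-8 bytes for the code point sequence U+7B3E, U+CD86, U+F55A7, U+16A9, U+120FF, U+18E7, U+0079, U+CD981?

E7 AC BE EC B6 86 F3 B5 96 A7 E1 9A A9 F0 92 83 BF E1 A3 A7 79 F3 8D A6 81

U+7B3E: 3-byte form → E7 AC BE.
U+CD86: 3-byte form → EC B6 86.
U+F55A7: 4-byte form → F3 B5 96 A7.
U+16A9: 3-byte form → E1 9A A9.
U+120FF: 4-byte form → F0 92 83 BF.
U+18E7: 3-byte form → E1 A3 A7.
U+0079: 1-byte form → 79.
U+CD981: 4-byte form → F3 8D A6 81.
Concatenated (25 bytes): E7 AC BE EC B6 86 F3 B5 96 A7 E1 9A A9 F0 92 83 BF E1 A3 A7 79 F3 8D A6 81.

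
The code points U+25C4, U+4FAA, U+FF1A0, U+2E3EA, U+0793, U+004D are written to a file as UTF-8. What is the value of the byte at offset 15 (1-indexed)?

1-indexed offset 15 is 0-indexed offset 14.
U+25C4 → 3-byte form E2 97 84 at offsets 0–2.
U+4FAA → 3-byte form E4 BE AA at offsets 3–5.
U+FF1A0 → 4-byte form F3 BF 86 A0 at offsets 6–9.
U+2E3EA → 4-byte form F0 AE 8F AA at offsets 10–13.
U+0793 → 2-byte form DE 93 at offsets 14–15.
Offset 14 falls in char 5's range; it's byte 1 of DE 93 = 0xDE.

0xDE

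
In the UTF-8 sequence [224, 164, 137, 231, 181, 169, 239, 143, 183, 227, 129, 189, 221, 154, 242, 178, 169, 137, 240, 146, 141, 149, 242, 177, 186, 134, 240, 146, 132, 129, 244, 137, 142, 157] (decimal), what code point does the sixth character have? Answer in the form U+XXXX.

U+B2A49

Offset 0: leading byte 0xE0 = 11100000 → 3-byte char #1 = E0 A4 89.
Offset 3: leading byte 0xE7 = 11100111 → 3-byte char #2 = E7 B5 A9.
Offset 6: leading byte 0xEF = 11101111 → 3-byte char #3 = EF 8F B7.
Offset 9: leading byte 0xE3 = 11100011 → 3-byte char #4 = E3 81 BD.
Offset 12: leading byte 0xDD = 11011101 → 2-byte char #5 = DD 9A.
Offset 14: leading byte 0xF2 = 11110010 → 4-byte char #6 = F2 B2 A9 89.
Leading byte 0xF2 = 11110010 matches 11110xxx → 4-byte sequence.
Byte 1: 0xF2 = 11110010, payload 010 (3 bits).
Byte 2: 0xB2 = 10110010 (10xxxxxx ✓), payload 110010.
Byte 3: 0xA9 = 10101001 (10xxxxxx ✓), payload 101001.
Byte 4: 0x89 = 10001001 (10xxxxxx ✓), payload 001001.
Concatenate: 010110010101001001001 = 0xB2A49 (21 bits → U+B2A49).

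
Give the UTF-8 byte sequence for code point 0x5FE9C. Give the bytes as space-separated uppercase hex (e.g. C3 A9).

F1 9F BA 9C

U+5FE9C = 0x5FE9C = 392860 decimal. In range U+10000–U+10FFFF → 4-byte form: 11110xxx 10xxxxxx 10xxxxxx 10xxxxxx.
Binary (21 bits): 001011111111010011100.
Split 3+6+6+6: 001 | 011111 | 111010 | 011100.
Byte 1: 11110001 = 0xF1.
Byte 2: 10011111 = 0x9F.
Byte 3: 10111010 = 0xBA.
Byte 4: 10011100 = 0x9C.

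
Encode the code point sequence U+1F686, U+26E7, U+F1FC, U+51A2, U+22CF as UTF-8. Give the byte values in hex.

U+1F686: 4-byte form → F0 9F 9A 86.
U+26E7: 3-byte form → E2 9B A7.
U+F1FC: 3-byte form → EF 87 BC.
U+51A2: 3-byte form → E5 86 A2.
U+22CF: 3-byte form → E2 8B 8F.
Concatenated (16 bytes): F0 9F 9A 86 E2 9B A7 EF 87 BC E5 86 A2 E2 8B 8F.

F0 9F 9A 86 E2 9B A7 EF 87 BC E5 86 A2 E2 8B 8F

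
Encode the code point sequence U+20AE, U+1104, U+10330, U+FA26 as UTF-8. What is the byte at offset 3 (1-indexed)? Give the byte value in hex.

1-indexed offset 3 is 0-indexed offset 2.
U+20AE → 3-byte form E2 82 AE at offsets 0–2.
Offset 2 falls in char 1's range; it's byte 3 of E2 82 AE = 0xAE.

0xAE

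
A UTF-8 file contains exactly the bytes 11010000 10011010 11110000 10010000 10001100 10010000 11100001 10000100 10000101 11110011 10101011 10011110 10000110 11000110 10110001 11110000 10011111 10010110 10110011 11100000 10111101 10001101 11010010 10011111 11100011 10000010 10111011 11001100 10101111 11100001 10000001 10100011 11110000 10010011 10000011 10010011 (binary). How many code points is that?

12

Byte at offset 0: 0xD0 = 11010000 → 2-byte char (#1). Advance 2.
Byte at offset 2: 0xF0 = 11110000 → 4-byte char (#2). Advance 4.
Byte at offset 6: 0xE1 = 11100001 → 3-byte char (#3). Advance 3.
Byte at offset 9: 0xF3 = 11110011 → 4-byte char (#4). Advance 4.
Byte at offset 13: 0xC6 = 11000110 → 2-byte char (#5). Advance 2.
Byte at offset 15: 0xF0 = 11110000 → 4-byte char (#6). Advance 4.
Byte at offset 19: 0xE0 = 11100000 → 3-byte char (#7). Advance 3.
Byte at offset 22: 0xD2 = 11010010 → 2-byte char (#8). Advance 2.
Byte at offset 24: 0xE3 = 11100011 → 3-byte char (#9). Advance 3.
Byte at offset 27: 0xCC = 11001100 → 2-byte char (#10). Advance 2.
Byte at offset 29: 0xE1 = 11100001 → 3-byte char (#11). Advance 3.
Byte at offset 32: 0xF0 = 11110000 → 4-byte char (#12). Advance 4.
Reached end at offset 36 after 12 code points.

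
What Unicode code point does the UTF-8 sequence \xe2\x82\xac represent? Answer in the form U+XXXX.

Leading byte 0xE2 = 11100010 matches 1110xxxx → 3-byte sequence.
Byte 1: 0xE2 = 11100010, payload 0010 (4 bits).
Byte 2: 0x82 = 10000010 (10xxxxxx ✓), payload 000010.
Byte 3: 0xAC = 10101100 (10xxxxxx ✓), payload 101100.
Concatenate: 0010000010101100 = 0x20AC (16 bits → U+20AC).

U+20AC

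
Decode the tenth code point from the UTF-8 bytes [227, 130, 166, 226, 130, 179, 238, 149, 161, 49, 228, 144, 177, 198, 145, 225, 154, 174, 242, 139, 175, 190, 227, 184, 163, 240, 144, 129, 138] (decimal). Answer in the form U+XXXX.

Offset 0: leading byte 0xE3 = 11100011 → 3-byte char #1 = E3 82 A6.
Offset 3: leading byte 0xE2 = 11100010 → 3-byte char #2 = E2 82 B3.
Offset 6: leading byte 0xEE = 11101110 → 3-byte char #3 = EE 95 A1.
Offset 9: leading byte 0x31 = 00110001 → 1-byte char #4 = 31.
Offset 10: leading byte 0xE4 = 11100100 → 3-byte char #5 = E4 90 B1.
Offset 13: leading byte 0xC6 = 11000110 → 2-byte char #6 = C6 91.
Offset 15: leading byte 0xE1 = 11100001 → 3-byte char #7 = E1 9A AE.
Offset 18: leading byte 0xF2 = 11110010 → 4-byte char #8 = F2 8B AF BE.
Offset 22: leading byte 0xE3 = 11100011 → 3-byte char #9 = E3 B8 A3.
Offset 25: leading byte 0xF0 = 11110000 → 4-byte char #10 = F0 90 81 8A.
Leading byte 0xF0 = 11110000 matches 11110xxx → 4-byte sequence.
Byte 1: 0xF0 = 11110000, payload 000 (3 bits).
Byte 2: 0x90 = 10010000 (10xxxxxx ✓), payload 010000.
Byte 3: 0x81 = 10000001 (10xxxxxx ✓), payload 000001.
Byte 4: 0x8A = 10001010 (10xxxxxx ✓), payload 001010.
Concatenate: 000010000000001001010 = 0x1004A (21 bits → U+1004A).

U+1004A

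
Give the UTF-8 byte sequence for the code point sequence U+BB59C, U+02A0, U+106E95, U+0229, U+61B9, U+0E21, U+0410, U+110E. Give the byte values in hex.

F2 BB 96 9C CA A0 F4 86 BA 95 C8 A9 E6 86 B9 E0 B8 A1 D0 90 E1 84 8E

U+BB59C: 4-byte form → F2 BB 96 9C.
U+02A0: 2-byte form → CA A0.
U+106E95: 4-byte form → F4 86 BA 95.
U+0229: 2-byte form → C8 A9.
U+61B9: 3-byte form → E6 86 B9.
U+0E21: 3-byte form → E0 B8 A1.
U+0410: 2-byte form → D0 90.
U+110E: 3-byte form → E1 84 8E.
Concatenated (23 bytes): F2 BB 96 9C CA A0 F4 86 BA 95 C8 A9 E6 86 B9 E0 B8 A1 D0 90 E1 84 8E.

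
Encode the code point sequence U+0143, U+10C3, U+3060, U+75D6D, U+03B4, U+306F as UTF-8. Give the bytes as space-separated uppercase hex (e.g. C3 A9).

C5 83 E1 83 83 E3 81 A0 F1 B5 B5 AD CE B4 E3 81 AF

U+0143: 2-byte form → C5 83.
U+10C3: 3-byte form → E1 83 83.
U+3060: 3-byte form → E3 81 A0.
U+75D6D: 4-byte form → F1 B5 B5 AD.
U+03B4: 2-byte form → CE B4.
U+306F: 3-byte form → E3 81 AF.
Concatenated (17 bytes): C5 83 E1 83 83 E3 81 A0 F1 B5 B5 AD CE B4 E3 81 AF.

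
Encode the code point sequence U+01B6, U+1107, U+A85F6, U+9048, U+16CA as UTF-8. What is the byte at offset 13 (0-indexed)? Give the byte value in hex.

U+01B6 → 2-byte form C6 B6 at offsets 0–1.
U+1107 → 3-byte form E1 84 87 at offsets 2–4.
U+A85F6 → 4-byte form F2 A8 97 B6 at offsets 5–8.
U+9048 → 3-byte form E9 81 88 at offsets 9–11.
U+16CA → 3-byte form E1 9B 8A at offsets 12–14.
Offset 13 falls in char 5's range; it's byte 2 of E1 9B 8A = 0x9B.

0x9B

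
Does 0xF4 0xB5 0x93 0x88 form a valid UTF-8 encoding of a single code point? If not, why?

Leading byte 0xF4 = 11110100 → 4-byte form.
Payload = 0x1354C8, which exceeds U+10FFFF, the maximum Unicode code point. (Leading bytes F5–FF, or F4 followed by ≥ 0x90, are invalid.)

invalid (encodes a value above U+10FFFF)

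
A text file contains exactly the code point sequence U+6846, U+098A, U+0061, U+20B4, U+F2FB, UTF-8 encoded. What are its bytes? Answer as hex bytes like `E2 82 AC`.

U+6846: 3-byte form → E6 A1 86.
U+098A: 3-byte form → E0 A6 8A.
U+0061: 1-byte form → 61.
U+20B4: 3-byte form → E2 82 B4.
U+F2FB: 3-byte form → EF 8B BB.
Concatenated (13 bytes): E6 A1 86 E0 A6 8A 61 E2 82 B4 EF 8B BB.

E6 A1 86 E0 A6 8A 61 E2 82 B4 EF 8B BB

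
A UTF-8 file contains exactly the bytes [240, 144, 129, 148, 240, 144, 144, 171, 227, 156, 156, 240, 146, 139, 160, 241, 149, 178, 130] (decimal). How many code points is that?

5

Byte at offset 0: 0xF0 = 11110000 → 4-byte char (#1). Advance 4.
Byte at offset 4: 0xF0 = 11110000 → 4-byte char (#2). Advance 4.
Byte at offset 8: 0xE3 = 11100011 → 3-byte char (#3). Advance 3.
Byte at offset 11: 0xF0 = 11110000 → 4-byte char (#4). Advance 4.
Byte at offset 15: 0xF1 = 11110001 → 4-byte char (#5). Advance 4.
Reached end at offset 19 after 5 code points.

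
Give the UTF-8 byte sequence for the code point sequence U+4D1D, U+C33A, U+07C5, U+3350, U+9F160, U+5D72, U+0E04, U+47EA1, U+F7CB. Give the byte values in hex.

E4 B4 9D EC 8C BA DF 85 E3 8D 90 F2 9F 85 A0 E5 B5 B2 E0 B8 84 F1 87 BA A1 EF 9F 8B

U+4D1D: 3-byte form → E4 B4 9D.
U+C33A: 3-byte form → EC 8C BA.
U+07C5: 2-byte form → DF 85.
U+3350: 3-byte form → E3 8D 90.
U+9F160: 4-byte form → F2 9F 85 A0.
U+5D72: 3-byte form → E5 B5 B2.
U+0E04: 3-byte form → E0 B8 84.
U+47EA1: 4-byte form → F1 87 BA A1.
U+F7CB: 3-byte form → EF 9F 8B.
Concatenated (28 bytes): E4 B4 9D EC 8C BA DF 85 E3 8D 90 F2 9F 85 A0 E5 B5 B2 E0 B8 84 F1 87 BA A1 EF 9F 8B.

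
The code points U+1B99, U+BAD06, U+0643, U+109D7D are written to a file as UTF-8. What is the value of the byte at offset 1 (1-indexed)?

1-indexed offset 1 is 0-indexed offset 0.
U+1B99 → 3-byte form E1 AE 99 at offsets 0–2.
Offset 0 falls in char 1's range; it's byte 1 of E1 AE 99 = 0xE1.

0xE1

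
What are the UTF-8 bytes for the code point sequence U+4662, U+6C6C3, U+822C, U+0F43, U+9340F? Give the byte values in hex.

E4 99 A2 F1 AC 9B 83 E8 88 AC E0 BD 83 F2 93 90 8F

U+4662: 3-byte form → E4 99 A2.
U+6C6C3: 4-byte form → F1 AC 9B 83.
U+822C: 3-byte form → E8 88 AC.
U+0F43: 3-byte form → E0 BD 83.
U+9340F: 4-byte form → F2 93 90 8F.
Concatenated (17 bytes): E4 99 A2 F1 AC 9B 83 E8 88 AC E0 BD 83 F2 93 90 8F.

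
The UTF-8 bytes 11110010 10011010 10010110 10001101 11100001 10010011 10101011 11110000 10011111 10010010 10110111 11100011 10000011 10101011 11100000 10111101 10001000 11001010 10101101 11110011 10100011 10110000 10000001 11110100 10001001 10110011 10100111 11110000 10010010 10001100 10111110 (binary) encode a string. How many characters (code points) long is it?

9

Byte at offset 0: 0xF2 = 11110010 → 4-byte char (#1). Advance 4.
Byte at offset 4: 0xE1 = 11100001 → 3-byte char (#2). Advance 3.
Byte at offset 7: 0xF0 = 11110000 → 4-byte char (#3). Advance 4.
Byte at offset 11: 0xE3 = 11100011 → 3-byte char (#4). Advance 3.
Byte at offset 14: 0xE0 = 11100000 → 3-byte char (#5). Advance 3.
Byte at offset 17: 0xCA = 11001010 → 2-byte char (#6). Advance 2.
Byte at offset 19: 0xF3 = 11110011 → 4-byte char (#7). Advance 4.
Byte at offset 23: 0xF4 = 11110100 → 4-byte char (#8). Advance 4.
Byte at offset 27: 0xF0 = 11110000 → 4-byte char (#9). Advance 4.
Reached end at offset 31 after 9 code points.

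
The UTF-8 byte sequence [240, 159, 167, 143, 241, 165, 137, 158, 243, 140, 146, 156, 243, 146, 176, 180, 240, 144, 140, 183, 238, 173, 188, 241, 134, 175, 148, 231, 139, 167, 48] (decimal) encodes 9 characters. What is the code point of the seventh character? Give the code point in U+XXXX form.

Offset 0: leading byte 0xF0 = 11110000 → 4-byte char #1 = F0 9F A7 8F.
Offset 4: leading byte 0xF1 = 11110001 → 4-byte char #2 = F1 A5 89 9E.
Offset 8: leading byte 0xF3 = 11110011 → 4-byte char #3 = F3 8C 92 9C.
Offset 12: leading byte 0xF3 = 11110011 → 4-byte char #4 = F3 92 B0 B4.
Offset 16: leading byte 0xF0 = 11110000 → 4-byte char #5 = F0 90 8C B7.
Offset 20: leading byte 0xEE = 11101110 → 3-byte char #6 = EE AD BC.
Offset 23: leading byte 0xF1 = 11110001 → 4-byte char #7 = F1 86 AF 94.
Leading byte 0xF1 = 11110001 matches 11110xxx → 4-byte sequence.
Byte 1: 0xF1 = 11110001, payload 001 (3 bits).
Byte 2: 0x86 = 10000110 (10xxxxxx ✓), payload 000110.
Byte 3: 0xAF = 10101111 (10xxxxxx ✓), payload 101111.
Byte 4: 0x94 = 10010100 (10xxxxxx ✓), payload 010100.
Concatenate: 001000110101111010100 = 0x46BD4 (21 bits → U+46BD4).

U+46BD4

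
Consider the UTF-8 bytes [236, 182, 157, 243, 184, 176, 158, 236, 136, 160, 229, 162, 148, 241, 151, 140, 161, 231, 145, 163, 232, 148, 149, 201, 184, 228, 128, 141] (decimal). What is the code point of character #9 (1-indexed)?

Offset 0: leading byte 0xEC = 11101100 → 3-byte char #1 = EC B6 9D.
Offset 3: leading byte 0xF3 = 11110011 → 4-byte char #2 = F3 B8 B0 9E.
Offset 7: leading byte 0xEC = 11101100 → 3-byte char #3 = EC 88 A0.
Offset 10: leading byte 0xE5 = 11100101 → 3-byte char #4 = E5 A2 94.
Offset 13: leading byte 0xF1 = 11110001 → 4-byte char #5 = F1 97 8C A1.
Offset 17: leading byte 0xE7 = 11100111 → 3-byte char #6 = E7 91 A3.
Offset 20: leading byte 0xE8 = 11101000 → 3-byte char #7 = E8 94 95.
Offset 23: leading byte 0xC9 = 11001001 → 2-byte char #8 = C9 B8.
Offset 25: leading byte 0xE4 = 11100100 → 3-byte char #9 = E4 80 8D.
Leading byte 0xE4 = 11100100 matches 1110xxxx → 3-byte sequence.
Byte 1: 0xE4 = 11100100, payload 0100 (4 bits).
Byte 2: 0x80 = 10000000 (10xxxxxx ✓), payload 000000.
Byte 3: 0x8D = 10001101 (10xxxxxx ✓), payload 001101.
Concatenate: 0100000000001101 = 0x400D (16 bits → U+400D).

U+400D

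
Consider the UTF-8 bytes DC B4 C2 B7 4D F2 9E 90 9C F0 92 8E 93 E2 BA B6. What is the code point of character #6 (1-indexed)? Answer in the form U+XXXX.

U+2EB6

Offset 0: leading byte 0xDC = 11011100 → 2-byte char #1 = DC B4.
Offset 2: leading byte 0xC2 = 11000010 → 2-byte char #2 = C2 B7.
Offset 4: leading byte 0x4D = 01001101 → 1-byte char #3 = 4D.
Offset 5: leading byte 0xF2 = 11110010 → 4-byte char #4 = F2 9E 90 9C.
Offset 9: leading byte 0xF0 = 11110000 → 4-byte char #5 = F0 92 8E 93.
Offset 13: leading byte 0xE2 = 11100010 → 3-byte char #6 = E2 BA B6.
Leading byte 0xE2 = 11100010 matches 1110xxxx → 3-byte sequence.
Byte 1: 0xE2 = 11100010, payload 0010 (4 bits).
Byte 2: 0xBA = 10111010 (10xxxxxx ✓), payload 111010.
Byte 3: 0xB6 = 10110110 (10xxxxxx ✓), payload 110110.
Concatenate: 0010111010110110 = 0x2EB6 (16 bits → U+2EB6).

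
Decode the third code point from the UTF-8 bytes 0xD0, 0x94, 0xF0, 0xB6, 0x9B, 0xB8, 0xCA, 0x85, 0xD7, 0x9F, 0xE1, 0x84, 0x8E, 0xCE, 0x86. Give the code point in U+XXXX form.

Offset 0: leading byte 0xD0 = 11010000 → 2-byte char #1 = D0 94.
Offset 2: leading byte 0xF0 = 11110000 → 4-byte char #2 = F0 B6 9B B8.
Offset 6: leading byte 0xCA = 11001010 → 2-byte char #3 = CA 85.
Leading byte 0xCA = 11001010 matches 110xxxxx → 2-byte sequence.
Byte 1: 0xCA = 11001010, payload 01010 (5 bits).
Byte 2: 0x85 = 10000101 (10xxxxxx ✓), payload 000101.
Concatenate: 01010000101 = 0x285 (11 bits → U+0285).

U+0285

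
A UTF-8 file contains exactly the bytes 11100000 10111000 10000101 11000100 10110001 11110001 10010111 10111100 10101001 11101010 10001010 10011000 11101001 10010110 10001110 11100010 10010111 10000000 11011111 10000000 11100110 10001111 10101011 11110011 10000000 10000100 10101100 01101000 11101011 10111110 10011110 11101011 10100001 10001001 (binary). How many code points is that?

12

Byte at offset 0: 0xE0 = 11100000 → 3-byte char (#1). Advance 3.
Byte at offset 3: 0xC4 = 11000100 → 2-byte char (#2). Advance 2.
Byte at offset 5: 0xF1 = 11110001 → 4-byte char (#3). Advance 4.
Byte at offset 9: 0xEA = 11101010 → 3-byte char (#4). Advance 3.
Byte at offset 12: 0xE9 = 11101001 → 3-byte char (#5). Advance 3.
Byte at offset 15: 0xE2 = 11100010 → 3-byte char (#6). Advance 3.
Byte at offset 18: 0xDF = 11011111 → 2-byte char (#7). Advance 2.
Byte at offset 20: 0xE6 = 11100110 → 3-byte char (#8). Advance 3.
Byte at offset 23: 0xF3 = 11110011 → 4-byte char (#9). Advance 4.
Byte at offset 27: 0x68 = 01101000 → 1-byte char (#10). Advance 1.
Byte at offset 28: 0xEB = 11101011 → 3-byte char (#11). Advance 3.
Byte at offset 31: 0xEB = 11101011 → 3-byte char (#12). Advance 3.
Reached end at offset 34 after 12 code points.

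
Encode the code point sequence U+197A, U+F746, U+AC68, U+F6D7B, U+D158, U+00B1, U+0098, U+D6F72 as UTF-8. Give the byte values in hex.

E1 A5 BA EF 9D 86 EA B1 A8 F3 B6 B5 BB ED 85 98 C2 B1 C2 98 F3 96 BD B2

U+197A: 3-byte form → E1 A5 BA.
U+F746: 3-byte form → EF 9D 86.
U+AC68: 3-byte form → EA B1 A8.
U+F6D7B: 4-byte form → F3 B6 B5 BB.
U+D158: 3-byte form → ED 85 98.
U+00B1: 2-byte form → C2 B1.
U+0098: 2-byte form → C2 98.
U+D6F72: 4-byte form → F3 96 BD B2.
Concatenated (24 bytes): E1 A5 BA EF 9D 86 EA B1 A8 F3 B6 B5 BB ED 85 98 C2 B1 C2 98 F3 96 BD B2.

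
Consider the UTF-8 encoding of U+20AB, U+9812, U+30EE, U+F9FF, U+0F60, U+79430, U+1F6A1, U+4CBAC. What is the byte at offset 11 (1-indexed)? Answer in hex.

1-indexed offset 11 is 0-indexed offset 10.
U+20AB → 3-byte form E2 82 AB at offsets 0–2.
U+9812 → 3-byte form E9 A0 92 at offsets 3–5.
U+30EE → 3-byte form E3 83 AE at offsets 6–8.
U+F9FF → 3-byte form EF A7 BF at offsets 9–11.
Offset 10 falls in char 4's range; it's byte 2 of EF A7 BF = 0xA7.

0xA7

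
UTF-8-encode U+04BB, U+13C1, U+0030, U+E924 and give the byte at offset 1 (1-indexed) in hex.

1-indexed offset 1 is 0-indexed offset 0.
U+04BB → 2-byte form D2 BB at offsets 0–1.
Offset 0 falls in char 1's range; it's byte 1 of D2 BB = 0xD2.

0xD2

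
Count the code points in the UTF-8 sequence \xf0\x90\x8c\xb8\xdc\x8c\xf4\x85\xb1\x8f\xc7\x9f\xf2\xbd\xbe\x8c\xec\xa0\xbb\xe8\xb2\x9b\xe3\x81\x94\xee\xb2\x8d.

Byte at offset 0: 0xF0 = 11110000 → 4-byte char (#1). Advance 4.
Byte at offset 4: 0xDC = 11011100 → 2-byte char (#2). Advance 2.
Byte at offset 6: 0xF4 = 11110100 → 4-byte char (#3). Advance 4.
Byte at offset 10: 0xC7 = 11000111 → 2-byte char (#4). Advance 2.
Byte at offset 12: 0xF2 = 11110010 → 4-byte char (#5). Advance 4.
Byte at offset 16: 0xEC = 11101100 → 3-byte char (#6). Advance 3.
Byte at offset 19: 0xE8 = 11101000 → 3-byte char (#7). Advance 3.
Byte at offset 22: 0xE3 = 11100011 → 3-byte char (#8). Advance 3.
Byte at offset 25: 0xEE = 11101110 → 3-byte char (#9). Advance 3.
Reached end at offset 28 after 9 code points.

9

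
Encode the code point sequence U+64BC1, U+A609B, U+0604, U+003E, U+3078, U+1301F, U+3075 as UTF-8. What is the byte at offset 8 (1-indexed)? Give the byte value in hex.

1-indexed offset 8 is 0-indexed offset 7.
U+64BC1 → 4-byte form F1 A4 AF 81 at offsets 0–3.
U+A609B → 4-byte form F2 A6 82 9B at offsets 4–7.
Offset 7 falls in char 2's range; it's byte 4 of F2 A6 82 9B = 0x9B.

0x9B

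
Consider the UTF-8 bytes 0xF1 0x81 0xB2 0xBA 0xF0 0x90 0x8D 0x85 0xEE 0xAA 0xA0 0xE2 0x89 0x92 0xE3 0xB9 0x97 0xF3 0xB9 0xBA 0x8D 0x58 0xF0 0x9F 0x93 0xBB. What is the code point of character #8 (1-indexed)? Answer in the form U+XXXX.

U+1F4FB

Offset 0: leading byte 0xF1 = 11110001 → 4-byte char #1 = F1 81 B2 BA.
Offset 4: leading byte 0xF0 = 11110000 → 4-byte char #2 = F0 90 8D 85.
Offset 8: leading byte 0xEE = 11101110 → 3-byte char #3 = EE AA A0.
Offset 11: leading byte 0xE2 = 11100010 → 3-byte char #4 = E2 89 92.
Offset 14: leading byte 0xE3 = 11100011 → 3-byte char #5 = E3 B9 97.
Offset 17: leading byte 0xF3 = 11110011 → 4-byte char #6 = F3 B9 BA 8D.
Offset 21: leading byte 0x58 = 01011000 → 1-byte char #7 = 58.
Offset 22: leading byte 0xF0 = 11110000 → 4-byte char #8 = F0 9F 93 BB.
Leading byte 0xF0 = 11110000 matches 11110xxx → 4-byte sequence.
Byte 1: 0xF0 = 11110000, payload 000 (3 bits).
Byte 2: 0x9F = 10011111 (10xxxxxx ✓), payload 011111.
Byte 3: 0x93 = 10010011 (10xxxxxx ✓), payload 010011.
Byte 4: 0xBB = 10111011 (10xxxxxx ✓), payload 111011.
Concatenate: 000011111010011111011 = 0x1F4FB (21 bits → U+1F4FB).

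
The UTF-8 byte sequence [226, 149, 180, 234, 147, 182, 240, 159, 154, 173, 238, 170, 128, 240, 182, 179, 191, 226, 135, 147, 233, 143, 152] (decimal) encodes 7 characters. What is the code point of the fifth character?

Offset 0: leading byte 0xE2 = 11100010 → 3-byte char #1 = E2 95 B4.
Offset 3: leading byte 0xEA = 11101010 → 3-byte char #2 = EA 93 B6.
Offset 6: leading byte 0xF0 = 11110000 → 4-byte char #3 = F0 9F 9A AD.
Offset 10: leading byte 0xEE = 11101110 → 3-byte char #4 = EE AA 80.
Offset 13: leading byte 0xF0 = 11110000 → 4-byte char #5 = F0 B6 B3 BF.
Leading byte 0xF0 = 11110000 matches 11110xxx → 4-byte sequence.
Byte 1: 0xF0 = 11110000, payload 000 (3 bits).
Byte 2: 0xB6 = 10110110 (10xxxxxx ✓), payload 110110.
Byte 3: 0xB3 = 10110011 (10xxxxxx ✓), payload 110011.
Byte 4: 0xBF = 10111111 (10xxxxxx ✓), payload 111111.
Concatenate: 000110110110011111111 = 0x36CFF (21 bits → U+36CFF).

U+36CFF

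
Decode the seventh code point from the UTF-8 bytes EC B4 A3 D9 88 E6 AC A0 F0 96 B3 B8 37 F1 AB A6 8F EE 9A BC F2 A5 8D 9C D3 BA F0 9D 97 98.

Offset 0: leading byte 0xEC = 11101100 → 3-byte char #1 = EC B4 A3.
Offset 3: leading byte 0xD9 = 11011001 → 2-byte char #2 = D9 88.
Offset 5: leading byte 0xE6 = 11100110 → 3-byte char #3 = E6 AC A0.
Offset 8: leading byte 0xF0 = 11110000 → 4-byte char #4 = F0 96 B3 B8.
Offset 12: leading byte 0x37 = 00110111 → 1-byte char #5 = 37.
Offset 13: leading byte 0xF1 = 11110001 → 4-byte char #6 = F1 AB A6 8F.
Offset 17: leading byte 0xEE = 11101110 → 3-byte char #7 = EE 9A BC.
Leading byte 0xEE = 11101110 matches 1110xxxx → 3-byte sequence.
Byte 1: 0xEE = 11101110, payload 1110 (4 bits).
Byte 2: 0x9A = 10011010 (10xxxxxx ✓), payload 011010.
Byte 3: 0xBC = 10111100 (10xxxxxx ✓), payload 111100.
Concatenate: 1110011010111100 = 0xE6BC (16 bits → U+E6BC).

U+E6BC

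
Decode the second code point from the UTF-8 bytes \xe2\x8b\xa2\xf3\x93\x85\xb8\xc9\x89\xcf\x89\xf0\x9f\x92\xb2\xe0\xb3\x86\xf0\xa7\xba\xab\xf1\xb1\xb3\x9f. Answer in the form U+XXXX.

Offset 0: leading byte 0xE2 = 11100010 → 3-byte char #1 = E2 8B A2.
Offset 3: leading byte 0xF3 = 11110011 → 4-byte char #2 = F3 93 85 B8.
Leading byte 0xF3 = 11110011 matches 11110xxx → 4-byte sequence.
Byte 1: 0xF3 = 11110011, payload 011 (3 bits).
Byte 2: 0x93 = 10010011 (10xxxxxx ✓), payload 010011.
Byte 3: 0x85 = 10000101 (10xxxxxx ✓), payload 000101.
Byte 4: 0xB8 = 10111000 (10xxxxxx ✓), payload 111000.
Concatenate: 011010011000101111000 = 0xD3178 (21 bits → U+D3178).

U+D3178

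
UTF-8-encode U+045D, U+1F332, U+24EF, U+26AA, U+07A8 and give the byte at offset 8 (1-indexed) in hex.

0x93

1-indexed offset 8 is 0-indexed offset 7.
U+045D → 2-byte form D1 9D at offsets 0–1.
U+1F332 → 4-byte form F0 9F 8C B2 at offsets 2–5.
U+24EF → 3-byte form E2 93 AF at offsets 6–8.
Offset 7 falls in char 3's range; it's byte 2 of E2 93 AF = 0x93.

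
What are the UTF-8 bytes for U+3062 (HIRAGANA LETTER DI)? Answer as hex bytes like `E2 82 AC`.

E3 81 A2

U+3062 = 0x3062 = 12386 decimal. In range U+0800–U+FFFF → 3-byte form: 1110xxxx 10xxxxxx 10xxxxxx.
Binary (16 bits): 0011000001100010.
Split 4+6+6: 0011 | 000001 | 100010.
Byte 1: 11100011 = 0xE3.
Byte 2: 10000001 = 0x81.
Byte 3: 10100010 = 0xA2.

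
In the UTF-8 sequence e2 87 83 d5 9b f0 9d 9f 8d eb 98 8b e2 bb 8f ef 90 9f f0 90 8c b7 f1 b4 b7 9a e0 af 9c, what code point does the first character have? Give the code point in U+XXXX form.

U+21C3

Offset 0: leading byte 0xE2 = 11100010 → 3-byte char #1 = E2 87 83.
Leading byte 0xE2 = 11100010 matches 1110xxxx → 3-byte sequence.
Byte 1: 0xE2 = 11100010, payload 0010 (4 bits).
Byte 2: 0x87 = 10000111 (10xxxxxx ✓), payload 000111.
Byte 3: 0x83 = 10000011 (10xxxxxx ✓), payload 000011.
Concatenate: 0010000111000011 = 0x21C3 (16 bits → U+21C3).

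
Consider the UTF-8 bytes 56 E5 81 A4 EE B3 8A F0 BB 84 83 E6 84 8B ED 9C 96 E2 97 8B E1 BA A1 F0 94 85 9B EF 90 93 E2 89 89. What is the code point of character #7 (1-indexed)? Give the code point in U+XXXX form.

Offset 0: leading byte 0x56 = 01010110 → 1-byte char #1 = 56.
Offset 1: leading byte 0xE5 = 11100101 → 3-byte char #2 = E5 81 A4.
Offset 4: leading byte 0xEE = 11101110 → 3-byte char #3 = EE B3 8A.
Offset 7: leading byte 0xF0 = 11110000 → 4-byte char #4 = F0 BB 84 83.
Offset 11: leading byte 0xE6 = 11100110 → 3-byte char #5 = E6 84 8B.
Offset 14: leading byte 0xED = 11101101 → 3-byte char #6 = ED 9C 96.
Offset 17: leading byte 0xE2 = 11100010 → 3-byte char #7 = E2 97 8B.
Leading byte 0xE2 = 11100010 matches 1110xxxx → 3-byte sequence.
Byte 1: 0xE2 = 11100010, payload 0010 (4 bits).
Byte 2: 0x97 = 10010111 (10xxxxxx ✓), payload 010111.
Byte 3: 0x8B = 10001011 (10xxxxxx ✓), payload 001011.
Concatenate: 0010010111001011 = 0x25CB (16 bits → U+25CB).

U+25CB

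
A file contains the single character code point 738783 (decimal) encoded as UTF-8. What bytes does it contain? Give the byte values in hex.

F2 B4 97 9F

U+B45DF = 0xB45DF = 738783 decimal. In range U+10000–U+10FFFF → 4-byte form: 11110xxx 10xxxxxx 10xxxxxx 10xxxxxx.
Binary (21 bits): 010110100010111011111.
Split 3+6+6+6: 010 | 110100 | 010111 | 011111.
Byte 1: 11110010 = 0xF2.
Byte 2: 10110100 = 0xB4.
Byte 3: 10010111 = 0x97.
Byte 4: 10011111 = 0x9F.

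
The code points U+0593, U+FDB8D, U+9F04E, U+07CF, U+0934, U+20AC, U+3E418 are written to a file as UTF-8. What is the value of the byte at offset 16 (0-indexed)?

U+0593 → 2-byte form D6 93 at offsets 0–1.
U+FDB8D → 4-byte form F3 BD AE 8D at offsets 2–5.
U+9F04E → 4-byte form F2 9F 81 8E at offsets 6–9.
U+07CF → 2-byte form DF 8F at offsets 10–11.
U+0934 → 3-byte form E0 A4 B4 at offsets 12–14.
U+20AC → 3-byte form E2 82 AC at offsets 15–17.
Offset 16 falls in char 6's range; it's byte 2 of E2 82 AC = 0x82.

0x82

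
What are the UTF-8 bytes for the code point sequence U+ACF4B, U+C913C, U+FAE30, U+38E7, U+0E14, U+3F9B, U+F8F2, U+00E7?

U+ACF4B: 4-byte form → F2 AC BD 8B.
U+C913C: 4-byte form → F3 89 84 BC.
U+FAE30: 4-byte form → F3 BA B8 B0.
U+38E7: 3-byte form → E3 A3 A7.
U+0E14: 3-byte form → E0 B8 94.
U+3F9B: 3-byte form → E3 BE 9B.
U+F8F2: 3-byte form → EF A3 B2.
U+00E7: 2-byte form → C3 A7.
Concatenated (26 bytes): F2 AC BD 8B F3 89 84 BC F3 BA B8 B0 E3 A3 A7 E0 B8 94 E3 BE 9B EF A3 B2 C3 A7.

F2 AC BD 8B F3 89 84 BC F3 BA B8 B0 E3 A3 A7 E0 B8 94 E3 BE 9B EF A3 B2 C3 A7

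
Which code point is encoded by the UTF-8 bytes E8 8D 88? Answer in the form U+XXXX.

U+8348

Leading byte 0xE8 = 11101000 matches 1110xxxx → 3-byte sequence.
Byte 1: 0xE8 = 11101000, payload 1000 (4 bits).
Byte 2: 0x8D = 10001101 (10xxxxxx ✓), payload 001101.
Byte 3: 0x88 = 10001000 (10xxxxxx ✓), payload 001000.
Concatenate: 1000001101001000 = 0x8348 (16 bits → U+8348).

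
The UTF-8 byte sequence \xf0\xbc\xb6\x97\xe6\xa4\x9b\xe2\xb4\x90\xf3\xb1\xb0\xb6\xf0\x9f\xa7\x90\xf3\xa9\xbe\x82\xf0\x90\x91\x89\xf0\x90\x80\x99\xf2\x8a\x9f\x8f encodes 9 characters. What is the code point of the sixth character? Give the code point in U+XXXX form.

Offset 0: leading byte 0xF0 = 11110000 → 4-byte char #1 = F0 BC B6 97.
Offset 4: leading byte 0xE6 = 11100110 → 3-byte char #2 = E6 A4 9B.
Offset 7: leading byte 0xE2 = 11100010 → 3-byte char #3 = E2 B4 90.
Offset 10: leading byte 0xF3 = 11110011 → 4-byte char #4 = F3 B1 B0 B6.
Offset 14: leading byte 0xF0 = 11110000 → 4-byte char #5 = F0 9F A7 90.
Offset 18: leading byte 0xF3 = 11110011 → 4-byte char #6 = F3 A9 BE 82.
Leading byte 0xF3 = 11110011 matches 11110xxx → 4-byte sequence.
Byte 1: 0xF3 = 11110011, payload 011 (3 bits).
Byte 2: 0xA9 = 10101001 (10xxxxxx ✓), payload 101001.
Byte 3: 0xBE = 10111110 (10xxxxxx ✓), payload 111110.
Byte 4: 0x82 = 10000010 (10xxxxxx ✓), payload 000010.
Concatenate: 011101001111110000010 = 0xE9F82 (21 bits → U+E9F82).

U+E9F82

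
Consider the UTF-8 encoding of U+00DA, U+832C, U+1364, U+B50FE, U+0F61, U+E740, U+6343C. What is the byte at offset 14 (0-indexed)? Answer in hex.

U+00DA → 2-byte form C3 9A at offsets 0–1.
U+832C → 3-byte form E8 8C AC at offsets 2–4.
U+1364 → 3-byte form E1 8D A4 at offsets 5–7.
U+B50FE → 4-byte form F2 B5 83 BE at offsets 8–11.
U+0F61 → 3-byte form E0 BD A1 at offsets 12–14.
Offset 14 falls in char 5's range; it's byte 3 of E0 BD A1 = 0xA1.

0xA1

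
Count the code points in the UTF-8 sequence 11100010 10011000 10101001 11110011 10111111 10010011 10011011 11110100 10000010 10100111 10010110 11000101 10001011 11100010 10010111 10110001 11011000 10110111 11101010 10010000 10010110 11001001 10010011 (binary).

8

Byte at offset 0: 0xE2 = 11100010 → 3-byte char (#1). Advance 3.
Byte at offset 3: 0xF3 = 11110011 → 4-byte char (#2). Advance 4.
Byte at offset 7: 0xF4 = 11110100 → 4-byte char (#3). Advance 4.
Byte at offset 11: 0xC5 = 11000101 → 2-byte char (#4). Advance 2.
Byte at offset 13: 0xE2 = 11100010 → 3-byte char (#5). Advance 3.
Byte at offset 16: 0xD8 = 11011000 → 2-byte char (#6). Advance 2.
Byte at offset 18: 0xEA = 11101010 → 3-byte char (#7). Advance 3.
Byte at offset 21: 0xC9 = 11001001 → 2-byte char (#8). Advance 2.
Reached end at offset 23 after 8 code points.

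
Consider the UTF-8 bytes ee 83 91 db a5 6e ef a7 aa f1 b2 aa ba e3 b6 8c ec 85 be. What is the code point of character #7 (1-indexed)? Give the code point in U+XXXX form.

Offset 0: leading byte 0xEE = 11101110 → 3-byte char #1 = EE 83 91.
Offset 3: leading byte 0xDB = 11011011 → 2-byte char #2 = DB A5.
Offset 5: leading byte 0x6E = 01101110 → 1-byte char #3 = 6E.
Offset 6: leading byte 0xEF = 11101111 → 3-byte char #4 = EF A7 AA.
Offset 9: leading byte 0xF1 = 11110001 → 4-byte char #5 = F1 B2 AA BA.
Offset 13: leading byte 0xE3 = 11100011 → 3-byte char #6 = E3 B6 8C.
Offset 16: leading byte 0xEC = 11101100 → 3-byte char #7 = EC 85 BE.
Leading byte 0xEC = 11101100 matches 1110xxxx → 3-byte sequence.
Byte 1: 0xEC = 11101100, payload 1100 (4 bits).
Byte 2: 0x85 = 10000101 (10xxxxxx ✓), payload 000101.
Byte 3: 0xBE = 10111110 (10xxxxxx ✓), payload 111110.
Concatenate: 1100000101111110 = 0xC17E (16 bits → U+C17E).

U+C17E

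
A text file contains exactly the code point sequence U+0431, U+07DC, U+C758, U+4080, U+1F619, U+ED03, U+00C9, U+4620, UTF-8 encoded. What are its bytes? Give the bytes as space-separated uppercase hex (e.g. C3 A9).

D0 B1 DF 9C EC 9D 98 E4 82 80 F0 9F 98 99 EE B4 83 C3 89 E4 98 A0

U+0431: 2-byte form → D0 B1.
U+07DC: 2-byte form → DF 9C.
U+C758: 3-byte form → EC 9D 98.
U+4080: 3-byte form → E4 82 80.
U+1F619: 4-byte form → F0 9F 98 99.
U+ED03: 3-byte form → EE B4 83.
U+00C9: 2-byte form → C3 89.
U+4620: 3-byte form → E4 98 A0.
Concatenated (22 bytes): D0 B1 DF 9C EC 9D 98 E4 82 80 F0 9F 98 99 EE B4 83 C3 89 E4 98 A0.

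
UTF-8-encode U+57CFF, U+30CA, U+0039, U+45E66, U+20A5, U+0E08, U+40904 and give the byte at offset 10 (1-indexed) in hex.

0x85

1-indexed offset 10 is 0-indexed offset 9.
U+57CFF → 4-byte form F1 97 B3 BF at offsets 0–3.
U+30CA → 3-byte form E3 83 8A at offsets 4–6.
U+0039 → 1-byte form 39 at offsets 7–7.
U+45E66 → 4-byte form F1 85 B9 A6 at offsets 8–11.
Offset 9 falls in char 4's range; it's byte 2 of F1 85 B9 A6 = 0x85.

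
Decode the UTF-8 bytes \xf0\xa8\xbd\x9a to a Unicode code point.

Leading byte 0xF0 = 11110000 matches 11110xxx → 4-byte sequence.
Byte 1: 0xF0 = 11110000, payload 000 (3 bits).
Byte 2: 0xA8 = 10101000 (10xxxxxx ✓), payload 101000.
Byte 3: 0xBD = 10111101 (10xxxxxx ✓), payload 111101.
Byte 4: 0x9A = 10011010 (10xxxxxx ✓), payload 011010.
Concatenate: 000101000111101011010 = 0x28F5A (21 bits → U+28F5A).

U+28F5A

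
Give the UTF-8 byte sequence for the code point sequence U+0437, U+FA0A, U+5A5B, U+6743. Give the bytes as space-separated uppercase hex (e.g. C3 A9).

D0 B7 EF A8 8A E5 A9 9B E6 9D 83

U+0437: 2-byte form → D0 B7.
U+FA0A: 3-byte form → EF A8 8A.
U+5A5B: 3-byte form → E5 A9 9B.
U+6743: 3-byte form → E6 9D 83.
Concatenated (11 bytes): D0 B7 EF A8 8A E5 A9 9B E6 9D 83.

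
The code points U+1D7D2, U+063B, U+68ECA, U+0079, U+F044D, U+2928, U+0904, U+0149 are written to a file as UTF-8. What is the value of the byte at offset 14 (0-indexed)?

U+1D7D2 → 4-byte form F0 9D 9F 92 at offsets 0–3.
U+063B → 2-byte form D8 BB at offsets 4–5.
U+68ECA → 4-byte form F1 A8 BB 8A at offsets 6–9.
U+0079 → 1-byte form 79 at offsets 10–10.
U+F044D → 4-byte form F3 B0 91 8D at offsets 11–14.
Offset 14 falls in char 5's range; it's byte 4 of F3 B0 91 8D = 0x8D.

0x8D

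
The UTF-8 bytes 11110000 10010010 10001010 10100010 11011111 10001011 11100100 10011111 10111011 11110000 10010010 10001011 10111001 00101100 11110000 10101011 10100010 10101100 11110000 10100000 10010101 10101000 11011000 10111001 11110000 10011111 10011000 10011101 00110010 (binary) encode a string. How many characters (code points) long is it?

Byte at offset 0: 0xF0 = 11110000 → 4-byte char (#1). Advance 4.
Byte at offset 4: 0xDF = 11011111 → 2-byte char (#2). Advance 2.
Byte at offset 6: 0xE4 = 11100100 → 3-byte char (#3). Advance 3.
Byte at offset 9: 0xF0 = 11110000 → 4-byte char (#4). Advance 4.
Byte at offset 13: 0x2C = 00101100 → 1-byte char (#5). Advance 1.
Byte at offset 14: 0xF0 = 11110000 → 4-byte char (#6). Advance 4.
Byte at offset 18: 0xF0 = 11110000 → 4-byte char (#7). Advance 4.
Byte at offset 22: 0xD8 = 11011000 → 2-byte char (#8). Advance 2.
Byte at offset 24: 0xF0 = 11110000 → 4-byte char (#9). Advance 4.
Byte at offset 28: 0x32 = 00110010 → 1-byte char (#10). Advance 1.
Reached end at offset 29 after 10 code points.

10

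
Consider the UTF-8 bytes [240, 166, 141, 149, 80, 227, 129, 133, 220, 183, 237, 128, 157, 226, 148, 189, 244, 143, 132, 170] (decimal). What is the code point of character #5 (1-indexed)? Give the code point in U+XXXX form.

Offset 0: leading byte 0xF0 = 11110000 → 4-byte char #1 = F0 A6 8D 95.
Offset 4: leading byte 0x50 = 01010000 → 1-byte char #2 = 50.
Offset 5: leading byte 0xE3 = 11100011 → 3-byte char #3 = E3 81 85.
Offset 8: leading byte 0xDC = 11011100 → 2-byte char #4 = DC B7.
Offset 10: leading byte 0xED = 11101101 → 3-byte char #5 = ED 80 9D.
Leading byte 0xED = 11101101 matches 1110xxxx → 3-byte sequence.
Byte 1: 0xED = 11101101, payload 1101 (4 bits).
Byte 2: 0x80 = 10000000 (10xxxxxx ✓), payload 000000.
Byte 3: 0x9D = 10011101 (10xxxxxx ✓), payload 011101.
Concatenate: 1101000000011101 = 0xD01D (16 bits → U+D01D).

U+D01D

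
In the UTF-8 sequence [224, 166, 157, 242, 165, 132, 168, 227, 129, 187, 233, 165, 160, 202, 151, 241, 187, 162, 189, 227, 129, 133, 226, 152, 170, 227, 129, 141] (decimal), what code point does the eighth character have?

U+262A

Offset 0: leading byte 0xE0 = 11100000 → 3-byte char #1 = E0 A6 9D.
Offset 3: leading byte 0xF2 = 11110010 → 4-byte char #2 = F2 A5 84 A8.
Offset 7: leading byte 0xE3 = 11100011 → 3-byte char #3 = E3 81 BB.
Offset 10: leading byte 0xE9 = 11101001 → 3-byte char #4 = E9 A5 A0.
Offset 13: leading byte 0xCA = 11001010 → 2-byte char #5 = CA 97.
Offset 15: leading byte 0xF1 = 11110001 → 4-byte char #6 = F1 BB A2 BD.
Offset 19: leading byte 0xE3 = 11100011 → 3-byte char #7 = E3 81 85.
Offset 22: leading byte 0xE2 = 11100010 → 3-byte char #8 = E2 98 AA.
Leading byte 0xE2 = 11100010 matches 1110xxxx → 3-byte sequence.
Byte 1: 0xE2 = 11100010, payload 0010 (4 bits).
Byte 2: 0x98 = 10011000 (10xxxxxx ✓), payload 011000.
Byte 3: 0xAA = 10101010 (10xxxxxx ✓), payload 101010.
Concatenate: 0010011000101010 = 0x262A (16 bits → U+262A).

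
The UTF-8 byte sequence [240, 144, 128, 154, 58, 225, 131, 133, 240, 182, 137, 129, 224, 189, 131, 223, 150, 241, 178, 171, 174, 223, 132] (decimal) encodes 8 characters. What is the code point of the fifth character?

Offset 0: leading byte 0xF0 = 11110000 → 4-byte char #1 = F0 90 80 9A.
Offset 4: leading byte 0x3A = 00111010 → 1-byte char #2 = 3A.
Offset 5: leading byte 0xE1 = 11100001 → 3-byte char #3 = E1 83 85.
Offset 8: leading byte 0xF0 = 11110000 → 4-byte char #4 = F0 B6 89 81.
Offset 12: leading byte 0xE0 = 11100000 → 3-byte char #5 = E0 BD 83.
Leading byte 0xE0 = 11100000 matches 1110xxxx → 3-byte sequence.
Byte 1: 0xE0 = 11100000, payload 0000 (4 bits).
Byte 2: 0xBD = 10111101 (10xxxxxx ✓), payload 111101.
Byte 3: 0x83 = 10000011 (10xxxxxx ✓), payload 000011.
Concatenate: 0000111101000011 = 0xF43 (16 bits → U+0F43).

U+0F43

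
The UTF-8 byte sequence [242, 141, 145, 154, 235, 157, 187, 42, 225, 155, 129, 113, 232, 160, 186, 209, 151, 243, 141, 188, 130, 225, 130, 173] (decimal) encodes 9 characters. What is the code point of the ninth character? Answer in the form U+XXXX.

U+10AD

Offset 0: leading byte 0xF2 = 11110010 → 4-byte char #1 = F2 8D 91 9A.
Offset 4: leading byte 0xEB = 11101011 → 3-byte char #2 = EB 9D BB.
Offset 7: leading byte 0x2A = 00101010 → 1-byte char #3 = 2A.
Offset 8: leading byte 0xE1 = 11100001 → 3-byte char #4 = E1 9B 81.
Offset 11: leading byte 0x71 = 01110001 → 1-byte char #5 = 71.
Offset 12: leading byte 0xE8 = 11101000 → 3-byte char #6 = E8 A0 BA.
Offset 15: leading byte 0xD1 = 11010001 → 2-byte char #7 = D1 97.
Offset 17: leading byte 0xF3 = 11110011 → 4-byte char #8 = F3 8D BC 82.
Offset 21: leading byte 0xE1 = 11100001 → 3-byte char #9 = E1 82 AD.
Leading byte 0xE1 = 11100001 matches 1110xxxx → 3-byte sequence.
Byte 1: 0xE1 = 11100001, payload 0001 (4 bits).
Byte 2: 0x82 = 10000010 (10xxxxxx ✓), payload 000010.
Byte 3: 0xAD = 10101101 (10xxxxxx ✓), payload 101101.
Concatenate: 0001000010101101 = 0x10AD (16 bits → U+10AD).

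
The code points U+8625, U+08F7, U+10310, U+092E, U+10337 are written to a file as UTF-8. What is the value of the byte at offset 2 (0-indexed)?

U+8625 → 3-byte form E8 98 A5 at offsets 0–2.
Offset 2 falls in char 1's range; it's byte 3 of E8 98 A5 = 0xA5.

0xA5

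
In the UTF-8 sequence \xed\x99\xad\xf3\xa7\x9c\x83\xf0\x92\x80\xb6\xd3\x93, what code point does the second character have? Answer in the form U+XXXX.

Offset 0: leading byte 0xED = 11101101 → 3-byte char #1 = ED 99 AD.
Offset 3: leading byte 0xF3 = 11110011 → 4-byte char #2 = F3 A7 9C 83.
Leading byte 0xF3 = 11110011 matches 11110xxx → 4-byte sequence.
Byte 1: 0xF3 = 11110011, payload 011 (3 bits).
Byte 2: 0xA7 = 10100111 (10xxxxxx ✓), payload 100111.
Byte 3: 0x9C = 10011100 (10xxxxxx ✓), payload 011100.
Byte 4: 0x83 = 10000011 (10xxxxxx ✓), payload 000011.
Concatenate: 011100111011100000011 = 0xE7703 (21 bits → U+E7703).

U+E7703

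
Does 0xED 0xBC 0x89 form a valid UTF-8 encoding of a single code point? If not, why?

Structurally a 3-byte sequence; payload = 0xDF09.
But 0xDF09 is in U+D800–U+DFFF, the surrogate range. Surrogates are not Unicode scalar values and are forbidden in UTF-8.

invalid (encodes a surrogate (U+D800–U+DFFF))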